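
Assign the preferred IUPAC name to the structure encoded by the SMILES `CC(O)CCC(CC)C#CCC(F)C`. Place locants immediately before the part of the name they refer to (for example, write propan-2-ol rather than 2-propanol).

The longest chain bearing the –OH group and the multiple bond is 10 carbons long (decane).
The principal characteristic group is an alcohol (–OH), named with the suffix -ol.
A C≡C triple bond in the chain gives the infix -yne-.
The numbering direction is chosen so that numbering from this end puts the hydroxyl group at C-2 rather than C-9.
With this numbering: the hydroxyl at C-2; the triple bond between C-6 and C-7; an ethyl group at C-5; a fluoro group at C-9.
Substituent prefixes are cited in alphabetical order (multiplying prefixes like di-/tri- are ignored for ordering).
The name is 5-ethyl-9-fluorodec-6-yn-2-ol.

5-ethyl-9-fluorodec-6-yn-2-ol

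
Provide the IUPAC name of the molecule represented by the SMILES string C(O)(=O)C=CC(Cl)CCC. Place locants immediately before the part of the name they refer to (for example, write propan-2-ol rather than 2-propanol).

4-chlorohept-2-enoic acid

Counting along the main chain through the –COOH group and the multiple bond gives 7 carbons: the parent is heptane.
A carboxylic acid (terminal –COOH) is the principal characteristic group, giving the suffix -oic acid.
There is one C=C double bond, indicated by the ending -ene.
Choose the numbering such that the carboxylic acid carbon is C-1 by definition.
With this numbering: the double bond between C-2 and C-3; a chloro group at C-4.
Assembling the pieces gives 4-chlorohept-2-enoic acid.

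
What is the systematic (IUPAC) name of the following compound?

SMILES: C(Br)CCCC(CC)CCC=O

8-bromo-4-ethyloctanal

Counting along the main chain through the –CHO group gives 8 carbons: the parent is octane.
The principal characteristic group is an aldehyde (terminal –CHO), named with the suffix -al.
The numbering direction is chosen so that the aldehyde carbon is C-1 by definition.
That gives a bromo group at C-8; an ethyl group at C-4.
Prefixes are listed alphabetically: bromo, ethyl.
Putting it together: 8-bromo-4-ethyloctanal.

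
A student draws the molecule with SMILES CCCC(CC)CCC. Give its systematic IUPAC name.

The parent chain contains 7 carbons (heptane).
The molecule is symmetric, so either numbering direction gives the same locants.
That gives an ethyl group at C-4.
Putting it together: 4-ethylheptane.

4-ethylheptane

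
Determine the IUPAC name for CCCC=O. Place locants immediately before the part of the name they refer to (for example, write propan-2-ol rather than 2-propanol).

butanal

The longest chain bearing the –CHO group is 4 carbons long (butane).
An aldehyde (terminal –CHO) is the principal characteristic group, giving the suffix -al.
The numbering direction is chosen so that the aldehyde carbon is C-1 by definition.
Assembling the pieces gives butanal.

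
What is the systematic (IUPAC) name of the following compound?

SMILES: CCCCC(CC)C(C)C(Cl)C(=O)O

2-chloro-4-ethyl-3-methyloctanoic acid

Counting along the main chain through the –COOH group gives 8 carbons: the parent is octane.
The highest-priority functional group is a carboxylic acid (terminal –COOH), so the name ends in -oic acid.
Number the chain so that the carboxylic acid carbon is C-1 by definition.
This places a chloro group at C-2; an ethyl group at C-4; a methyl group at C-3.
The substituents are ordered alphabetically, ignoring any di-/tri- multipliers.
Assembling the pieces gives 2-chloro-4-ethyl-3-methyloctanoic acid.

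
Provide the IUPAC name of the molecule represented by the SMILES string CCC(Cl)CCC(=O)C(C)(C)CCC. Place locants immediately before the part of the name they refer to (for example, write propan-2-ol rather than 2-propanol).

Counting along the main chain through the carbonyl gives 10 carbons: the parent is decane.
The highest-priority functional group is a ketone (C=O on an internal carbon), so the name ends in -one.
Choose the numbering such that numbering from this end puts the carbonyl group at C-5 rather than C-6.
That gives the carbonyl at C-5; a chloro group at C-8; two methyl groups at C-4.
Substituent prefixes are cited in alphabetical order (multiplying prefixes like di-/tri- are ignored for ordering).
Assembling the pieces gives 8-chloro-4,4-dimethyldecan-5-one.

8-chloro-4,4-dimethyldecan-5-one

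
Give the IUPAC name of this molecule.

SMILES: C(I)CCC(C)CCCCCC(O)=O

10-iodo-7-methyldecanoic acid

The longest chain bearing the –COOH group is 10 carbons long (decane).
The principal characteristic group is a carboxylic acid (terminal –COOH), named with the suffix -oic acid.
Number the chain so that the carboxylic acid carbon is C-1 by definition.
That gives an iodo group at C-10; a methyl group at C-7.
The substituents are ordered alphabetically, ignoring any di-/tri- multipliers.
The name is 10-iodo-7-methyldecanoic acid.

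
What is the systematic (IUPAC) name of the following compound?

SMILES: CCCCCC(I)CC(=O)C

4-iodononan-2-one

Counting along the main chain through the carbonyl gives 9 carbons: the parent is nonane.
The highest-priority functional group is a ketone (C=O on an internal carbon), so the name ends in -one.
Number the chain so that numbering from this end puts the carbonyl group at C-2 rather than C-8.
With this numbering: the carbonyl at C-2; an iodo group at C-4.
The name is 4-iodononan-2-one.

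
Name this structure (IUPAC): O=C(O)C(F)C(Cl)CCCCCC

3-chloro-2-fluorononanoic acid

The longest carbon chain that includes the –COOH group has 9 carbons, so the parent hydride is nonane.
The highest-priority functional group is a carboxylic acid (terminal –COOH), so the name ends in -oic acid.
Number the chain so that the carboxylic acid carbon is C-1 by definition.
With this numbering: a chloro group at C-3; a fluoro group at C-2.
Substituent prefixes are cited in alphabetical order (multiplying prefixes like di-/tri- are ignored for ordering).
Putting it together: 3-chloro-2-fluorononanoic acid.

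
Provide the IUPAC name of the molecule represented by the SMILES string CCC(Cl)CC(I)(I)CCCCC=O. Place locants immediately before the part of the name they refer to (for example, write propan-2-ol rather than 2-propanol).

Counting along the main chain through the –CHO group gives 10 carbons: the parent is decane.
An aldehyde (terminal –CHO) is the principal characteristic group, giving the suffix -al.
Number the chain so that the aldehyde carbon is C-1 by definition.
That gives a chloro group at C-8; two iodo groups at C-6.
Substituent prefixes are cited in alphabetical order (multiplying prefixes like di-/tri- are ignored for ordering).
Putting it together: 8-chloro-6,6-diiododecanal.

8-chloro-6,6-diiododecanal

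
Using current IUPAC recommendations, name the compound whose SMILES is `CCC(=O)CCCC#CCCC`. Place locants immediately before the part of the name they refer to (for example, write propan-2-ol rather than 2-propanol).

undec-7-yn-3-one

Counting along the main chain through the carbonyl and the multiple bond gives 11 carbons: the parent is undecane.
The principal characteristic group is a ketone (C=O on an internal carbon), named with the suffix -one.
The chain contains a C≡C triple bond, so the unsaturation ending is -yne.
The numbering direction is chosen so that numbering from this end puts the carbonyl group at C-3 rather than C-9.
This places the carbonyl at C-3; the triple bond between C-7 and C-8.
Assembling the pieces gives undec-7-yn-3-one.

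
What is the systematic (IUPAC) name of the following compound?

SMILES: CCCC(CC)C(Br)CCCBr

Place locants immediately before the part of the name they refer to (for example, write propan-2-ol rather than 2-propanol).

1,4-dibromo-5-ethyloctane

The parent chain contains 8 carbons (octane).
The numbering direction is chosen so that the substituent locant set {1,4,5} is lower than {4,5,8} at the first point of difference.
With this numbering: bromo groups at C-1 and C-4; an ethyl group at C-5.
Substituent prefixes are cited in alphabetical order (multiplying prefixes like di-/tri- are ignored for ordering).
Putting it together: 1,4-dibromo-5-ethyloctane.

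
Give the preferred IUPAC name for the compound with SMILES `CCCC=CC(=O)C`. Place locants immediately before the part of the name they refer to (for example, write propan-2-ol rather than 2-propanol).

hept-3-en-2-one

Counting along the main chain through the carbonyl and the multiple bond gives 7 carbons: the parent is heptane.
The highest-priority functional group is a ketone (C=O on an internal carbon), so the name ends in -one.
The chain contains a C=C double bond, so the unsaturation ending is -ene.
The numbering direction is chosen so that numbering from this end puts the carbonyl group at C-2 rather than C-6.
This places the carbonyl at C-2; the double bond between C-3 and C-4.
The name is hept-3-en-2-one.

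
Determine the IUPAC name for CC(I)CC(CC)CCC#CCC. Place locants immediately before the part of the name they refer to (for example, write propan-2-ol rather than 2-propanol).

The longest carbon chain that includes the multiple bond has 10 carbons, so the parent hydride is decane.
The chain contains a C≡C triple bond, so the unsaturation ending is -yne.
Number the chain so that numbering from this end puts the triple bond at C-3 rather than C-7.
That gives the triple bond between C-3 and C-4; an ethyl group at C-7; an iodo group at C-9.
The substituents are ordered alphabetically, ignoring any di-/tri- multipliers.
The name is 7-ethyl-9-iododec-3-yne.

7-ethyl-9-iododec-3-yne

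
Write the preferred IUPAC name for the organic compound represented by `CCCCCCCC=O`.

The longest carbon chain that includes the –CHO group has 8 carbons, so the parent hydride is octane.
The principal characteristic group is an aldehyde (terminal –CHO), named with the suffix -al.
Choose the numbering such that the aldehyde carbon is C-1 by definition.
Assembling the pieces gives octanal.

octanal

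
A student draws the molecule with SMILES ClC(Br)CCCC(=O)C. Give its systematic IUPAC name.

The longest carbon chain that includes the carbonyl has 6 carbons, so the parent hydride is hexane.
The highest-priority functional group is a ketone (C=O on an internal carbon), so the name ends in -one.
The numbering direction is chosen so that numbering from this end puts the carbonyl group at C-2 rather than C-5.
That gives the carbonyl at C-2; a bromo group at C-6; a chloro group at C-6.
Prefixes are listed alphabetically: bromo, chloro.
Putting it together: 6-bromo-6-chlorohexan-2-one.

6-bromo-6-chlorohexan-2-one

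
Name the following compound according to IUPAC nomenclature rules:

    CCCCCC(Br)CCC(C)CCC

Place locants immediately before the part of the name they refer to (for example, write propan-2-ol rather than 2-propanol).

The parent chain contains 12 carbons (dodecane).
Choose the numbering such that the substituent locant set {4,7} is lower than {6,9} at the first point of difference.
This places a bromo group at C-7; a methyl group at C-4.
Prefixes are listed alphabetically: bromo, methyl.
Assembling the pieces gives 7-bromo-4-methyldodecane.

7-bromo-4-methyldodecane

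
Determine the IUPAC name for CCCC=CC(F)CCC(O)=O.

4-fluoronon-5-enoic acid

Counting along the main chain through the –COOH group and the multiple bond gives 9 carbons: the parent is nonane.
The principal characteristic group is a carboxylic acid (terminal –COOH), named with the suffix -oic acid.
There is one C=C double bond, indicated by the ending -ene.
Number the chain so that the carboxylic acid carbon is C-1 by definition.
With this numbering: the double bond between C-5 and C-6; a fluoro group at C-4.
Assembling the pieces gives 4-fluoronon-5-enoic acid.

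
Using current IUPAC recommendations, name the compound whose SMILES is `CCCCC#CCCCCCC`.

dodec-5-yne

Counting along the main chain through the multiple bond gives 12 carbons: the parent is dodecane.
There is one C≡C triple bond, indicated by the ending -yne.
The numbering direction is chosen so that numbering from this end puts the triple bond at C-5 rather than C-7.
This places the triple bond between C-5 and C-6.
Putting it together: dodec-5-yne.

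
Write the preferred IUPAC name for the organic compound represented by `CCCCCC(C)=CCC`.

The longest carbon chain that includes the multiple bond has 9 carbons, so the parent hydride is nonane.
A C=C double bond in the chain gives the infix -ene-.
The numbering direction is chosen so that numbering from this end puts the double bond at C-3 rather than C-6.
This places the double bond between C-3 and C-4; a methyl group at C-4.
Putting it together: 4-methylnon-3-ene.

4-methylnon-3-ene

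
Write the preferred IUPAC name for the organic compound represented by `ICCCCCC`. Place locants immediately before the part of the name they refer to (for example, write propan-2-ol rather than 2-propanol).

1-iodohexane

The longest carbon chain is 6 atoms: the parent is hexane.
Choose the numbering such that the substituent locant set {1} is lower than {6} at the first point of difference.
That gives an iodo group at C-1.
Putting it together: 1-iodohexane.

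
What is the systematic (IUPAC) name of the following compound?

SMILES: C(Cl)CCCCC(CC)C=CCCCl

The longest carbon chain that includes the multiple bond has 10 carbons, so the parent hydride is decane.
The chain contains a C=C double bond, so the unsaturation ending is -ene.
The numbering direction is chosen so that numbering from this end puts the double bond at C-3 rather than C-7.
That gives the double bond between C-3 and C-4; chloro groups at C-1 and C-10; an ethyl group at C-5.
The substituents are ordered alphabetically, ignoring any di-/tri- multipliers.
Assembling the pieces gives 1,10-dichloro-5-ethyldec-3-ene.

1,10-dichloro-5-ethyldec-3-ene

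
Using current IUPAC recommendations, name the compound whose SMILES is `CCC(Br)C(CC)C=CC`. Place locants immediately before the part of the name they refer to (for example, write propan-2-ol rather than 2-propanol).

5-bromo-4-ethylhept-2-ene

The longest carbon chain that includes the multiple bond has 7 carbons, so the parent hydride is heptane.
A C=C double bond in the chain gives the infix -ene-.
Number the chain so that numbering from this end puts the double bond at C-2 rather than C-5.
With this numbering: the double bond between C-2 and C-3; a bromo group at C-5; an ethyl group at C-4.
Prefixes are listed alphabetically: bromo, ethyl.
Assembling the pieces gives 5-bromo-4-ethylhept-2-ene.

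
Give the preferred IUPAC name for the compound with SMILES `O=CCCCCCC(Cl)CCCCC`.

7-chlorododecanal

The longest carbon chain that includes the –CHO group has 12 carbons, so the parent hydride is dodecane.
The highest-priority functional group is an aldehyde (terminal –CHO), so the name ends in -al.
Choose the numbering such that the aldehyde carbon is C-1 by definition.
With this numbering: a chloro group at C-7.
Assembling the pieces gives 7-chlorododecanal.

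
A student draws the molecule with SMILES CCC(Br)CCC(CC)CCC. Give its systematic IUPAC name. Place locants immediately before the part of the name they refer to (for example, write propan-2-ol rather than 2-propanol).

The parent chain contains 9 carbons (nonane).
Number the chain so that the substituent locant set {3,6} is lower than {4,7} at the first point of difference.
That gives a bromo group at C-3; an ethyl group at C-6.
Substituent prefixes are cited in alphabetical order (multiplying prefixes like di-/tri- are ignored for ordering).
Assembling the pieces gives 3-bromo-6-ethylnonane.

3-bromo-6-ethylnonane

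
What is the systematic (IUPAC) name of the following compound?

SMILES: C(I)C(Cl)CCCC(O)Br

The longest carbon chain that includes the –OH group has 6 carbons, so the parent hydride is hexane.
An alcohol (–OH) is the principal characteristic group, giving the suffix -ol.
Choose the numbering such that numbering from this end puts the hydroxyl group at C-1 rather than C-6.
This places the hydroxyl at C-1; a bromo group at C-1; a chloro group at C-5; an iodo group at C-6.
Substituent prefixes are cited in alphabetical order (multiplying prefixes like di-/tri- are ignored for ordering).
The name is 1-bromo-5-chloro-6-iodohexan-1-ol.

1-bromo-5-chloro-6-iodohexan-1-ol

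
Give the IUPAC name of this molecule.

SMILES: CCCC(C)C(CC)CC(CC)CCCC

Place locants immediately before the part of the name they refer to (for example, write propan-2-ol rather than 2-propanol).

5,7-diethyl-4-methylundecane

The longest continuous carbon chain has 11 atoms, so the parent hydride is undecane.
The numbering direction is chosen so that the substituent locant set {4,5,7} is lower than {5,7,8} at the first point of difference.
This places ethyl groups at C-5 and C-7; a methyl group at C-4.
Substituent prefixes are cited in alphabetical order (multiplying prefixes like di-/tri- are ignored for ordering).
Assembling the pieces gives 5,7-diethyl-4-methylundecane.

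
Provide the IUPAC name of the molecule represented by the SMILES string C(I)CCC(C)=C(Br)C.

The longest carbon chain that includes the multiple bond has 6 carbons, so the parent hydride is hexane.
A C=C double bond in the chain gives the infix -ene-.
Choose the numbering such that numbering from this end puts the double bond at C-2 rather than C-4.
This places the double bond between C-2 and C-3; a bromo group at C-2; an iodo group at C-6; a methyl group at C-3.
The substituents are ordered alphabetically, ignoring any di-/tri- multipliers.
Putting it together: 2-bromo-6-iodo-3-methylhex-2-ene.

2-bromo-6-iodo-3-methylhex-2-ene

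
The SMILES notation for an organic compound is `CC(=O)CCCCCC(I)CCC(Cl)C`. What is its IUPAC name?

Counting along the main chain through the carbonyl gives 12 carbons: the parent is dodecane.
A ketone (C=O on an internal carbon) is the principal characteristic group, giving the suffix -one.
Number the chain so that numbering from this end puts the carbonyl group at C-2 rather than C-11.
With this numbering: the carbonyl at C-2; a chloro group at C-11; an iodo group at C-8.
Prefixes are listed alphabetically: chloro, iodo.
The name is 11-chloro-8-iodododecan-2-one.

11-chloro-8-iodododecan-2-one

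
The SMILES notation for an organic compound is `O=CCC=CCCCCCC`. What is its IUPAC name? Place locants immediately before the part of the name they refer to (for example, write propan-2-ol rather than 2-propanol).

The longest chain bearing the –CHO group and the multiple bond is 10 carbons long (decane).
The principal characteristic group is an aldehyde (terminal –CHO), named with the suffix -al.
The chain contains a C=C double bond, so the unsaturation ending is -ene.
The numbering direction is chosen so that the aldehyde carbon is C-1 by definition.
With this numbering: the double bond between C-3 and C-4.
Putting it together: dec-3-enal.

dec-3-enal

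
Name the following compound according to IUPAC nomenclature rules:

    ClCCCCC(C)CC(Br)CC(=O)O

3-bromo-9-chloro-5-methylnonanoic acid

Counting along the main chain through the –COOH group gives 9 carbons: the parent is nonane.
The highest-priority functional group is a carboxylic acid (terminal –COOH), so the name ends in -oic acid.
Number the chain so that the carboxylic acid carbon is C-1 by definition.
That gives a bromo group at C-3; a chloro group at C-9; a methyl group at C-5.
Prefixes are listed alphabetically: bromo, chloro, methyl.
Putting it together: 3-bromo-9-chloro-5-methylnonanoic acid.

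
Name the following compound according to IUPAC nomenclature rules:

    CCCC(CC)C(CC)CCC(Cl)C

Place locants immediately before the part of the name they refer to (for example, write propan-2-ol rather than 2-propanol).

2-chloro-5,6-diethylnonane

The parent chain contains 9 carbons (nonane).
Choose the numbering such that the substituent locant set {2,5,6} is lower than {4,5,8} at the first point of difference.
With this numbering: a chloro group at C-2; ethyl groups at C-5 and C-6.
Prefixes are listed alphabetically: chloro, ethyl.
The name is 2-chloro-5,6-diethylnonane.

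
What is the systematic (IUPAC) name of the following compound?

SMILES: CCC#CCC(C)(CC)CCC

The longest carbon chain that includes the multiple bond has 9 carbons, so the parent hydride is nonane.
The chain contains a C≡C triple bond, so the unsaturation ending is -yne.
Choose the numbering such that numbering from this end puts the triple bond at C-3 rather than C-6.
With this numbering: the triple bond between C-3 and C-4; an ethyl group at C-6; a methyl group at C-6.
Substituent prefixes are cited in alphabetical order (multiplying prefixes like di-/tri- are ignored for ordering).
Putting it together: 6-ethyl-6-methylnon-3-yne.

6-ethyl-6-methylnon-3-yne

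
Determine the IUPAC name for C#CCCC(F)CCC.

Counting along the main chain through the multiple bond gives 8 carbons: the parent is octane.
A C≡C triple bond in the chain gives the infix -yne-.
Number the chain so that numbering from this end puts the triple bond at C-1 rather than C-7.
This places the triple bond between C-1 and C-2; a fluoro group at C-5.
Putting it together: 5-fluorooct-1-yne.

5-fluorooct-1-yne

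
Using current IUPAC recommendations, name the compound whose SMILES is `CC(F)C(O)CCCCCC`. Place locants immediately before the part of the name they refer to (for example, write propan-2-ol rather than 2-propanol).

Counting along the main chain through the –OH group gives 9 carbons: the parent is nonane.
The principal characteristic group is an alcohol (–OH), named with the suffix -ol.
Choose the numbering such that numbering from this end puts the hydroxyl group at C-3 rather than C-7.
That gives the hydroxyl at C-3; a fluoro group at C-2.
The name is 2-fluorononan-3-ol.

2-fluorononan-3-ol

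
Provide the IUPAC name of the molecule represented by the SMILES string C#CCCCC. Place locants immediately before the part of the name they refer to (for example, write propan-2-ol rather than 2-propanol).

The longest chain bearing the multiple bond is 6 carbons long (hexane).
A C≡C triple bond in the chain gives the infix -yne-.
Choose the numbering such that numbering from this end puts the triple bond at C-1 rather than C-5.
This places the triple bond between C-1 and C-2.
The name is hex-1-yne.

hex-1-yne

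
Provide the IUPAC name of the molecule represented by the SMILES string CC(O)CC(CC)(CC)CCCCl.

The longest carbon chain that includes the –OH group has 7 carbons, so the parent hydride is heptane.
The principal characteristic group is an alcohol (–OH), named with the suffix -ol.
Number the chain so that numbering from this end puts the hydroxyl group at C-2 rather than C-6.
This places the hydroxyl at C-2; a chloro group at C-7; two ethyl groups at C-4.
The substituents are ordered alphabetically, ignoring any di-/tri- multipliers.
Assembling the pieces gives 7-chloro-4,4-diethylheptan-2-ol.

7-chloro-4,4-diethylheptan-2-ol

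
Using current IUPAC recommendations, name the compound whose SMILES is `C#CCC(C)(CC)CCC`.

The longest chain bearing the multiple bond is 7 carbons long (heptane).
The chain contains a C≡C triple bond, so the unsaturation ending is -yne.
The numbering direction is chosen so that numbering from this end puts the triple bond at C-1 rather than C-6.
This places the triple bond between C-1 and C-2; an ethyl group at C-4; a methyl group at C-4.
Prefixes are listed alphabetically: ethyl, methyl.
The name is 4-ethyl-4-methylhept-1-yne.

4-ethyl-4-methylhept-1-yne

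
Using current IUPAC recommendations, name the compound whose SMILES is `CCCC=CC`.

Counting along the main chain through the multiple bond gives 6 carbons: the parent is hexane.
A C=C double bond in the chain gives the infix -ene-.
Choose the numbering such that numbering from this end puts the double bond at C-2 rather than C-4.
That gives the double bond between C-2 and C-3.
Putting it together: hex-2-ene.

hex-2-ene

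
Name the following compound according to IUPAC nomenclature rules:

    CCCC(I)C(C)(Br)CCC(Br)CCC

The longest continuous carbon chain has 11 atoms, so the parent hydride is undecane.
The numbering direction is chosen so that the substituent locant set {4,5,5,8} is lower than {4,7,7,8} at the first point of difference.
That gives bromo groups at C-5 and C-8; an iodo group at C-4; a methyl group at C-5.
Substituent prefixes are cited in alphabetical order (multiplying prefixes like di-/tri- are ignored for ordering).
The name is 5,8-dibromo-4-iodo-5-methylundecane.

5,8-dibromo-4-iodo-5-methylundecane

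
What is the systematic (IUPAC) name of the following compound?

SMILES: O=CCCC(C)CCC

4-methylheptanal

The longest carbon chain that includes the –CHO group has 7 carbons, so the parent hydride is heptane.
The highest-priority functional group is an aldehyde (terminal –CHO), so the name ends in -al.
Choose the numbering such that the aldehyde carbon is C-1 by definition.
This places a methyl group at C-4.
The name is 4-methylheptanal.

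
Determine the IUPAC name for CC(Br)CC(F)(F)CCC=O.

Counting along the main chain through the –CHO group gives 7 carbons: the parent is heptane.
The principal characteristic group is an aldehyde (terminal –CHO), named with the suffix -al.
Number the chain so that the aldehyde carbon is C-1 by definition.
With this numbering: a bromo group at C-6; two fluoro groups at C-4.
Prefixes are listed alphabetically: bromo, fluoro.
Putting it together: 6-bromo-4,4-difluoroheptanal.

6-bromo-4,4-difluoroheptanal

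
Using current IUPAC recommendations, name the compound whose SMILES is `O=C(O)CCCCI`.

5-iodopentanoic acid

The longest chain bearing the –COOH group is 5 carbons long (pentane).
A carboxylic acid (terminal –COOH) is the principal characteristic group, giving the suffix -oic acid.
Choose the numbering such that the carboxylic acid carbon is C-1 by definition.
With this numbering: an iodo group at C-5.
Putting it together: 5-iodopentanoic acid.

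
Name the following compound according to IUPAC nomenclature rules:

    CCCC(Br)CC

The longest continuous carbon chain has 6 atoms, so the parent hydride is hexane.
Choose the numbering such that the substituent locant set {3} is lower than {4} at the first point of difference.
That gives a bromo group at C-3.
Putting it together: 3-bromohexane.

3-bromohexane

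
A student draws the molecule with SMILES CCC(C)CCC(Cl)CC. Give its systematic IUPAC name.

3-chloro-6-methyloctane

The longest continuous carbon chain has 8 atoms, so the parent hydride is octane.
Number the chain so that the locant sets are identical either way, so the alphabetically earlier chloro substituent takes the lower locant (3 rather than 6).
With this numbering: a chloro group at C-3; a methyl group at C-6.
The substituents are ordered alphabetically, ignoring any di-/tri- multipliers.
Assembling the pieces gives 3-chloro-6-methyloctane.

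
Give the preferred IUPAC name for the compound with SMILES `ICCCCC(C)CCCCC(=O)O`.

10-iodo-6-methyldecanoic acid

Counting along the main chain through the –COOH group gives 10 carbons: the parent is decane.
The principal characteristic group is a carboxylic acid (terminal –COOH), named with the suffix -oic acid.
The numbering direction is chosen so that the carboxylic acid carbon is C-1 by definition.
That gives an iodo group at C-10; a methyl group at C-6.
The substituents are ordered alphabetically, ignoring any di-/tri- multipliers.
The name is 10-iodo-6-methyldecanoic acid.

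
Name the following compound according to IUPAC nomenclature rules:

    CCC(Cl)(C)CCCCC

3-chloro-3-methyloctane

The longest carbon chain is 8 atoms: the parent is octane.
The numbering direction is chosen so that the substituent locant set {3,3} is lower than {6,6} at the first point of difference.
This places a chloro group at C-3; a methyl group at C-3.
The substituents are ordered alphabetically, ignoring any di-/tri- multipliers.
Assembling the pieces gives 3-chloro-3-methyloctane.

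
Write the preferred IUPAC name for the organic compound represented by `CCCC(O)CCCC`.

The longest chain bearing the –OH group is 8 carbons long (octane).
The highest-priority functional group is an alcohol (–OH), so the name ends in -ol.
Number the chain so that numbering from this end puts the hydroxyl group at C-4 rather than C-5.
This places the hydroxyl at C-4.
Putting it together: octan-4-ol.

octan-4-ol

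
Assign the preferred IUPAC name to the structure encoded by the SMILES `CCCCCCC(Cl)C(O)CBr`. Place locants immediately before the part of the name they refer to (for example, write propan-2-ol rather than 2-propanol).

1-bromo-3-chlorononan-2-ol

The longest chain bearing the –OH group is 9 carbons long (nonane).
An alcohol (–OH) is the principal characteristic group, giving the suffix -ol.
The numbering direction is chosen so that numbering from this end puts the hydroxyl group at C-2 rather than C-8.
With this numbering: the hydroxyl at C-2; a bromo group at C-1; a chloro group at C-3.
Substituent prefixes are cited in alphabetical order (multiplying prefixes like di-/tri- are ignored for ordering).
Putting it together: 1-bromo-3-chlorononan-2-ol.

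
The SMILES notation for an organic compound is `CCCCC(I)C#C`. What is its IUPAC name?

3-iodohept-1-yne

The longest chain bearing the multiple bond is 7 carbons long (heptane).
There is one C≡C triple bond, indicated by the ending -yne.
The numbering direction is chosen so that numbering from this end puts the triple bond at C-1 rather than C-6.
With this numbering: the triple bond between C-1 and C-2; an iodo group at C-3.
The name is 3-iodohept-1-yne.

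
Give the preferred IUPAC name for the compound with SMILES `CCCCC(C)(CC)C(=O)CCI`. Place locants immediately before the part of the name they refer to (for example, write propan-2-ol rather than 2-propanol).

The longest carbon chain that includes the carbonyl has 8 carbons, so the parent hydride is octane.
A ketone (C=O on an internal carbon) is the principal characteristic group, giving the suffix -one.
The numbering direction is chosen so that numbering from this end puts the carbonyl group at C-3 rather than C-6.
With this numbering: the carbonyl at C-3; an ethyl group at C-4; an iodo group at C-1; a methyl group at C-4.
The substituents are ordered alphabetically, ignoring any di-/tri- multipliers.
Putting it together: 4-ethyl-1-iodo-4-methyloctan-3-one.

4-ethyl-1-iodo-4-methyloctan-3-one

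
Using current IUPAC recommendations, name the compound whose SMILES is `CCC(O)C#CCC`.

The longest chain bearing the –OH group and the multiple bond is 7 carbons long (heptane).
The principal characteristic group is an alcohol (–OH), named with the suffix -ol.
The chain contains a C≡C triple bond, so the unsaturation ending is -yne.
The numbering direction is chosen so that numbering from this end puts the hydroxyl group at C-3 rather than C-5.
This places the hydroxyl at C-3; the triple bond between C-4 and C-5.
The name is hept-4-yn-3-ol.

hept-4-yn-3-ol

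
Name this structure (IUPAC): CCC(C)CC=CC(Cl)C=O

2-chloro-6-methyloct-3-enal

The longest chain bearing the –CHO group and the multiple bond is 8 carbons long (octane).
An aldehyde (terminal –CHO) is the principal characteristic group, giving the suffix -al.
There is one C=C double bond, indicated by the ending -ene.
The numbering direction is chosen so that the aldehyde carbon is C-1 by definition.
That gives the double bond between C-3 and C-4; a chloro group at C-2; a methyl group at C-6.
Substituent prefixes are cited in alphabetical order (multiplying prefixes like di-/tri- are ignored for ordering).
Putting it together: 2-chloro-6-methyloct-3-enal.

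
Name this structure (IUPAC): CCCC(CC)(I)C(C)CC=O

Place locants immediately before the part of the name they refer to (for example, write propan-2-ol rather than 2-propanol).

The longest chain bearing the –CHO group is 7 carbons long (heptane).
The principal characteristic group is an aldehyde (terminal –CHO), named with the suffix -al.
The numbering direction is chosen so that the aldehyde carbon is C-1 by definition.
With this numbering: an ethyl group at C-4; an iodo group at C-4; a methyl group at C-3.
Substituent prefixes are cited in alphabetical order (multiplying prefixes like di-/tri- are ignored for ordering).
Putting it together: 4-ethyl-4-iodo-3-methylheptanal.

4-ethyl-4-iodo-3-methylheptanal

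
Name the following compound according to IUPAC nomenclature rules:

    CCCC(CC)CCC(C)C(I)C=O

6-ethyl-2-iodo-3-methylnonanal

The longest carbon chain that includes the –CHO group has 9 carbons, so the parent hydride is nonane.
An aldehyde (terminal –CHO) is the principal characteristic group, giving the suffix -al.
The numbering direction is chosen so that the aldehyde carbon is C-1 by definition.
This places an ethyl group at C-6; an iodo group at C-2; a methyl group at C-3.
Substituent prefixes are cited in alphabetical order (multiplying prefixes like di-/tri- are ignored for ordering).
Assembling the pieces gives 6-ethyl-2-iodo-3-methylnonanal.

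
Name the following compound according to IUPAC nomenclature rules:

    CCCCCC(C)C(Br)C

The parent chain contains 8 carbons (octane).
Choose the numbering such that the substituent locant set {2,3} is lower than {6,7} at the first point of difference.
With this numbering: a bromo group at C-2; a methyl group at C-3.
Prefixes are listed alphabetically: bromo, methyl.
Assembling the pieces gives 2-bromo-3-methyloctane.

2-bromo-3-methyloctane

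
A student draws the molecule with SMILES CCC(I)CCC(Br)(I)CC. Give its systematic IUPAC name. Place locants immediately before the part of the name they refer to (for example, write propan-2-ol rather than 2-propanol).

3-bromo-3,6-diiodooctane

The longest continuous carbon chain has 8 atoms, so the parent hydride is octane.
Number the chain so that the substituent locant set {3,3,6} is lower than {3,6,6} at the first point of difference.
This places a bromo group at C-3; iodo groups at C-3 and C-6.
Substituent prefixes are cited in alphabetical order (multiplying prefixes like di-/tri- are ignored for ordering).
Putting it together: 3-bromo-3,6-diiodooctane.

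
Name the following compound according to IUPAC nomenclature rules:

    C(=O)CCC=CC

hex-4-enal

Counting along the main chain through the –CHO group and the multiple bond gives 6 carbons: the parent is hexane.
The highest-priority functional group is an aldehyde (terminal –CHO), so the name ends in -al.
A C=C double bond in the chain gives the infix -ene-.
Number the chain so that the aldehyde carbon is C-1 by definition.
With this numbering: the double bond between C-4 and C-5.
Putting it together: hex-4-enal.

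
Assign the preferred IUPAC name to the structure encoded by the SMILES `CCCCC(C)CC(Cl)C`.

The longest continuous carbon chain has 8 atoms, so the parent hydride is octane.
Number the chain so that the substituent locant set {2,4} is lower than {5,7} at the first point of difference.
That gives a chloro group at C-2; a methyl group at C-4.
Prefixes are listed alphabetically: chloro, methyl.
Putting it together: 2-chloro-4-methyloctane.

2-chloro-4-methyloctane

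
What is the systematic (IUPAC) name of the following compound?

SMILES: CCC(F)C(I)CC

3-fluoro-4-iodohexane

The parent chain contains 6 carbons (hexane).
Number the chain so that the locant sets are identical either way, so the alphabetically earlier fluoro substituent takes the lower locant (3 rather than 4).
That gives a fluoro group at C-3; an iodo group at C-4.
The substituents are ordered alphabetically, ignoring any di-/tri- multipliers.
Putting it together: 3-fluoro-4-iodohexane.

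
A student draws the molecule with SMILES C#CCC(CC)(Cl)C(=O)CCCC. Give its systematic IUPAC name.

Counting along the main chain through the carbonyl and the multiple bond gives 9 carbons: the parent is nonane.
The highest-priority functional group is a ketone (C=O on an internal carbon), so the name ends in -one.
The chain contains a C≡C triple bond, so the unsaturation ending is -yne.
Number the chain so that numbering from this end puts the triple bond at C-1 rather than C-8.
This places the carbonyl at C-5; the triple bond between C-1 and C-2; a chloro group at C-4; an ethyl group at C-4.
Prefixes are listed alphabetically: chloro, ethyl.
The name is 4-chloro-4-ethylnon-1-yn-5-one.

4-chloro-4-ethylnon-1-yn-5-one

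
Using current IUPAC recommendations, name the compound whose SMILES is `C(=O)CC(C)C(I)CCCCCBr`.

9-bromo-4-iodo-3-methylnonanal

Counting along the main chain through the –CHO group gives 9 carbons: the parent is nonane.
The highest-priority functional group is an aldehyde (terminal –CHO), so the name ends in -al.
The numbering direction is chosen so that the aldehyde carbon is C-1 by definition.
That gives a bromo group at C-9; an iodo group at C-4; a methyl group at C-3.
Prefixes are listed alphabetically: bromo, iodo, methyl.
The name is 9-bromo-4-iodo-3-methylnonanal.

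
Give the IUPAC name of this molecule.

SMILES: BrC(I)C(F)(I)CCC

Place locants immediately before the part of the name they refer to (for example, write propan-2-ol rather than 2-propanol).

The longest carbon chain is 5 atoms: the parent is pentane.
Number the chain so that the substituent locant set {1,1,2,2} is lower than {4,4,5,5} at the first point of difference.
With this numbering: a bromo group at C-1; a fluoro group at C-2; iodo groups at C-1 and C-2.
Substituent prefixes are cited in alphabetical order (multiplying prefixes like di-/tri- are ignored for ordering).
Putting it together: 1-bromo-2-fluoro-1,2-diiodopentane.

1-bromo-2-fluoro-1,2-diiodopentane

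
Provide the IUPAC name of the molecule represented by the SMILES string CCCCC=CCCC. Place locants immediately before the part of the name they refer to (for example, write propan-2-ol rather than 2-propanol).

Counting along the main chain through the multiple bond gives 9 carbons: the parent is nonane.
A C=C double bond in the chain gives the infix -ene-.
The numbering direction is chosen so that numbering from this end puts the double bond at C-4 rather than C-5.
That gives the double bond between C-4 and C-5.
Putting it together: non-4-ene.

non-4-ene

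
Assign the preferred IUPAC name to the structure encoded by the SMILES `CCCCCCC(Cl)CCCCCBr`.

The parent chain contains 12 carbons (dodecane).
Choose the numbering such that the substituent locant set {1,6} is lower than {7,12} at the first point of difference.
That gives a bromo group at C-1; a chloro group at C-6.
The substituents are ordered alphabetically, ignoring any di-/tri- multipliers.
The name is 1-bromo-6-chlorododecane.

1-bromo-6-chlorododecane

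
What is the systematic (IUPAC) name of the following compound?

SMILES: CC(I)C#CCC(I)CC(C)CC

Counting along the main chain through the multiple bond gives 10 carbons: the parent is decane.
A C≡C triple bond in the chain gives the infix -yne-.
The numbering direction is chosen so that numbering from this end puts the triple bond at C-3 rather than C-7.
This places the triple bond between C-3 and C-4; iodo groups at C-2 and C-6; a methyl group at C-8.
Substituent prefixes are cited in alphabetical order (multiplying prefixes like di-/tri- are ignored for ordering).
Assembling the pieces gives 2,6-diiodo-8-methyldec-3-yne.

2,6-diiodo-8-methyldec-3-yne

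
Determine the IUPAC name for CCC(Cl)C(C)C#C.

The longest carbon chain that includes the multiple bond has 6 carbons, so the parent hydride is hexane.
There is one C≡C triple bond, indicated by the ending -yne.
The numbering direction is chosen so that numbering from this end puts the triple bond at C-1 rather than C-5.
This places the triple bond between C-1 and C-2; a chloro group at C-4; a methyl group at C-3.
Substituent prefixes are cited in alphabetical order (multiplying prefixes like di-/tri- are ignored for ordering).
The name is 4-chloro-3-methylhex-1-yne.

4-chloro-3-methylhex-1-yne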